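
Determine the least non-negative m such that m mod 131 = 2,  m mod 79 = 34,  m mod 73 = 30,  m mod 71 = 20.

The moduli are pairwise coprime; N = 131·79·73·71 = 53638867.
N/131 = 409457; 409457 ≡ 82 (mod 131); 82·8 ≡ 1, so inverse 8.
N/79 = 678973; 678973 ≡ 47 (mod 79); 47·37 ≡ 1, so inverse 37.
N/73 = 734779; 734779 ≡ 34 (mod 73); 34·58 ≡ 1, so inverse 58.
N/71 = 755477; 755477 ≡ 37 (mod 71); 37·48 ≡ 1, so inverse 48.
m ≡ 2·409457·8 + 34·678973·37 + 30·734779·58 + 20·755477·48 = 2864472726.
2864472726 mod 53638867 = 21612775.

21612775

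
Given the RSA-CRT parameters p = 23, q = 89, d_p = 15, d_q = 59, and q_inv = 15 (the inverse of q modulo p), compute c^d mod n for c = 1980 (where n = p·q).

1327

m₁ = c^(d_p) mod p: c ≡ 2 (mod 23), and 2^15 mod 23 = 16.
m₂ = c^(d_q) mod q: c ≡ 22 (mod 89), and 22^59 mod 89 = 81.
h = q_inv·(m₁ − m₂) mod p = 15·(16 − 81) mod 23 = 14.
m = m₂ + h·q = 81 + 14·89 = 1327.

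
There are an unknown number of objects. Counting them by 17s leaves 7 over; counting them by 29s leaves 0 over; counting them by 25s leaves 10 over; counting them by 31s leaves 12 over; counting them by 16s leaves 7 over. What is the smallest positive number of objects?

2508935

The moduli are pairwise coprime; M = 17·29·25·31·16 = 6113200.
M/17 = 359600; 359600 ≡ 16 (mod 17); 16·16 ≡ 1, so inverse 16.
M/29 = 210800; 210800 ≡ 28 (mod 29); 28·28 ≡ 1, so inverse 28.
M/25 = 244528; 244528 ≡ 3 (mod 25); 3·17 ≡ 1, so inverse 17.
M/31 = 197200; 197200 ≡ 9 (mod 31); 9·7 ≡ 1, so inverse 7.
M/16 = 382075; 382075 ≡ 11 (mod 16); 11·3 ≡ 1, so inverse 3.
N ≡ 7·359600·16 + 0·210800·28 + 10·244528·17 + 12·197200·7 + 7·382075·3 = 106433335.
106433335 mod 6113200 = 2508935.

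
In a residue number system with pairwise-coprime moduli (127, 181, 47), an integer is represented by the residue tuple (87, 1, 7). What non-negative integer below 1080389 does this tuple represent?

208875

The moduli are pairwise coprime; N = 127·181·47 = 1080389.
N/127 = 8507; 8507 ≡ 125 (mod 127); 125·63 ≡ 1, so inverse 63.
N/181 = 5969; 5969 ≡ 177 (mod 181); 177·45 ≡ 1, so inverse 45.
N/47 = 22987; 22987 ≡ 4 (mod 47); 4·12 ≡ 1, so inverse 12.
x ≡ 87·8507·63 + 1·5969·45 + 7·22987·12 = 48826380.
48826380 mod 1080389 = 208875.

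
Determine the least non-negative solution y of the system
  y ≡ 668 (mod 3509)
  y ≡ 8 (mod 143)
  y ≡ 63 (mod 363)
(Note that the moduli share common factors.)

gcd(3509, 143) = 11 and 11 | (8 − 668), so the pair is consistent; merging gives y ≡ 35758 (mod 45617), where 45617 = lcm(3509, 143).
gcd(45617, 363) = 121 and 121 | (63 − 35758), so the pair is consistent; merging gives y ≡ 81375 (mod 136851), where 136851 = lcm(45617, 363).
The solution is unique modulo lcm(3509, 143, 363) = 136851.

81375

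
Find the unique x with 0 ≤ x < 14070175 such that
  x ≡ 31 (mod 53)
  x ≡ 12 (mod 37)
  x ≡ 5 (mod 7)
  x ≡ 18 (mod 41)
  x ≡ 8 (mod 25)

3799283

The moduli are pairwise coprime; N = 53·37·7·41·25 = 14070175.
N/53 = 265475; 265475 ≡ 51 (mod 53); 51·26 ≡ 1, so inverse 26.
N/37 = 380275; 380275 ≡ 26 (mod 37); 26·10 ≡ 1, so inverse 10.
N/7 = 2010025; 2010025 ≡ 3 (mod 7); 3·5 ≡ 1, so inverse 5.
N/41 = 343175; 343175 ≡ 5 (mod 41); 5·33 ≡ 1, so inverse 33.
N/25 = 562807; 562807 ≡ 7 (mod 25); 7·18 ≡ 1, so inverse 18.
x ≡ 31·265475·26 + 12·380275·10 + 5·2010025·5 + 18·343175·33 + 8·562807·18 = 594746633.
594746633 mod 14070175 = 3799283.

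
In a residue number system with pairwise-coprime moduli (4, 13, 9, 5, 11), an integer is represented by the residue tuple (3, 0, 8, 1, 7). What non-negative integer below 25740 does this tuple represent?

The moduli are pairwise coprime; N = 4·13·9·5·11 = 25740.
N/4 = 6435; 6435 ≡ 3 (mod 4); 3·3 ≡ 1, so inverse 3.
N/13 = 1980; 1980 ≡ 4 (mod 13); 4·10 ≡ 1, so inverse 10.
N/9 = 2860; 2860 ≡ 7 (mod 9); 7·4 ≡ 1, so inverse 4.
N/5 = 5148; 5148 ≡ 3 (mod 5); 3·2 ≡ 1, so inverse 2.
N/11 = 2340; 2340 ≡ 8 (mod 11); 8·7 ≡ 1, so inverse 7.
x ≡ 3·6435·3 + 0·1980·10 + 8·2860·4 + 1·5148·2 + 7·2340·7 = 274391.
274391 mod 25740 = 16991.

16991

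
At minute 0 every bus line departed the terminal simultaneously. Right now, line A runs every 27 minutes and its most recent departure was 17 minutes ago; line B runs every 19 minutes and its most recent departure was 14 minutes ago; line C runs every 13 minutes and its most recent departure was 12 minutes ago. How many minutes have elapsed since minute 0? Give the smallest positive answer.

Combine the congruences pairwise.
From t ≡ 17 (mod 27) write t = 17 + 27s. Substituting into t ≡ 14 (mod 19) gives 27s ≡ 16 (mod 19), and since 8⁻¹ ≡ 12 (mod 19), s ≡ 2. Hence t ≡ 17 + 27·2 = 71 (mod 513).
From t ≡ 71 (mod 513) write t = 71 + 513s. Substituting into t ≡ 12 (mod 13) gives 513s ≡ 6 (mod 13), and since 6⁻¹ ≡ 11 (mod 13), s ≡ 1. Hence t ≡ 71 + 513·1 = 584 (mod 6669).

584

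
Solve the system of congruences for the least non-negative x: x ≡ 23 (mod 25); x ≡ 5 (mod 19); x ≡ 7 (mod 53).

The moduli are pairwise coprime; N = 25·19·53 = 25175.
N/25 = 1007; 1007 ≡ 7 (mod 25); 7·18 ≡ 1, so inverse 18.
N/19 = 1325; 1325 ≡ 14 (mod 19); 14·15 ≡ 1, so inverse 15.
N/53 = 475; 475 ≡ 51 (mod 53); 51·26 ≡ 1, so inverse 26.
x ≡ 23·1007·18 + 5·1325·15 + 7·475·26 = 602723.
602723 mod 25175 = 23698.

23698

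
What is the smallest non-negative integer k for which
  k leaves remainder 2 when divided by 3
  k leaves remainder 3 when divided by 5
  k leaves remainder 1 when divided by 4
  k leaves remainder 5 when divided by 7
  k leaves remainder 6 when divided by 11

From k ≡ 2 (mod 3) write k = 2 + 3t. Substituting into k ≡ 3 (mod 5) gives 3t ≡ 1 (mod 5), and since 3⁻¹ ≡ 2 (mod 5), t ≡ 2. Hence k ≡ 2 + 3·2 = 8 (mod 15).
From k ≡ 8 (mod 15) write k = 8 + 15t. Substituting into k ≡ 1 (mod 4) gives 15t ≡ 1 (mod 4), and since 3⁻¹ ≡ 3 (mod 4), t ≡ 3. Hence k ≡ 8 + 15·3 = 53 (mod 60).
From k ≡ 53 (mod 60) write k = 53 + 60t. Substituting into k ≡ 5 (mod 7) gives 60t ≡ 1 (mod 7), and since 4⁻¹ ≡ 2 (mod 7), t ≡ 2. Hence k ≡ 53 + 60·2 = 173 (mod 420).
From k ≡ 173 (mod 420) write k = 173 + 420t. Substituting into k ≡ 6 (mod 11) gives 420t ≡ 9 (mod 11), and since 2⁻¹ ≡ 6 (mod 11), t ≡ 10. Hence k ≡ 173 + 420·10 = 4373 (mod 4620).

4373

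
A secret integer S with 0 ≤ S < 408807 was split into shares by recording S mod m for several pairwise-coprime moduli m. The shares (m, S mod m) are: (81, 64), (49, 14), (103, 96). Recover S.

The moduli are pairwise coprime; N = 81·49·103 = 408807.
N/81 = 5047; 5047 ≡ 25 (mod 81); 25·13 ≡ 1, so inverse 13.
N/49 = 8343; 8343 ≡ 13 (mod 49); 13·34 ≡ 1, so inverse 34.
N/103 = 3969; 3969 ≡ 55 (mod 103); 55·15 ≡ 1, so inverse 15.
S ≡ 64·5047·13 + 14·8343·34 + 96·3969·15 = 13885732.
13885732 mod 408807 = 395101.

395101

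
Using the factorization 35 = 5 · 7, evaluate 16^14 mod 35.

11

Mod 5: 16 ≡ 1; by Fermat, exponent reduces to 14 mod 4 = 2; 1^2 ≡ 1 (mod 5).
Mod 7: 16 ≡ 2; by Fermat, exponent reduces to 14 mod 6 = 2; 2^2 ≡ 4 (mod 7).
Combine by CRT: x ≡ 1 (mod 5), x ≡ 4 (mod 7) ⇒ x ≡ 11 (mod 35).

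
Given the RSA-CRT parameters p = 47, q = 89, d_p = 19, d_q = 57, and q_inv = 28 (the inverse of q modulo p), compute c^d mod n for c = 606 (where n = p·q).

2528

m₁ = c^(d_p) mod p: c ≡ 42 (mod 47), and 42^19 mod 47 = 37.
m₂ = c^(d_q) mod q: c ≡ 72 (mod 89), and 72^57 mod 89 = 36.
h = q_inv·(m₁ − m₂) mod p = 28·(37 − 36) mod 47 = 28.
m = m₂ + h·q = 36 + 28·89 = 2528.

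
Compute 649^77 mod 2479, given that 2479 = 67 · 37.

499

Mod 67: 649 ≡ 46; by Fermat, exponent reduces to 77 mod 66 = 11; 46^11 ≡ 30 (mod 67).
Mod 37: 649 ≡ 20; by Fermat, exponent reduces to 77 mod 36 = 5; 20^5 ≡ 18 (mod 37).
Combine by CRT: x ≡ 30 (mod 67), x ≡ 18 (mod 37) ⇒ x ≡ 499 (mod 2479).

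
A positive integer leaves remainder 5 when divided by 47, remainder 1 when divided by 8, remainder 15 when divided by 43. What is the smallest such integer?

9217

The moduli are pairwise coprime; M = 47·8·43 = 16168.
M/47 = 344; 344 ≡ 15 (mod 47); 15·22 ≡ 1, so inverse 22.
M/8 = 2021; 2021 ≡ 5 (mod 8); 5·5 ≡ 1, so inverse 5.
M/43 = 376; 376 ≡ 32 (mod 43); 32·39 ≡ 1, so inverse 39.
N ≡ 5·344·22 + 1·2021·5 + 15·376·39 = 267905.
267905 mod 16168 = 9217.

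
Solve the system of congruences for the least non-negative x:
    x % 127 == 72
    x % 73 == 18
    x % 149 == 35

778709

The moduli are pairwise coprime; N = 127·73·149 = 1381379.
N/127 = 10877; 10877 ≡ 82 (mod 127); 82·79 ≡ 1, so inverse 79.
N/73 = 18923; 18923 ≡ 16 (mod 73); 16·32 ≡ 1, so inverse 32.
N/149 = 9271; 9271 ≡ 33 (mod 149); 33·140 ≡ 1, so inverse 140.
x ≡ 72·10877·79 + 18·18923·32 + 35·9271·140 = 118195924.
118195924 mod 1381379 = 778709.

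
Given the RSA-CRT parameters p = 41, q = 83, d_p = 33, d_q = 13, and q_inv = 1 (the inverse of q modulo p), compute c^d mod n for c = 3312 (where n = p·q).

934

m₁ = c^(d_p) mod p: c ≡ 32 (mod 41), and 32^33 mod 41 = 32.
m₂ = c^(d_q) mod q: c ≡ 75 (mod 83), and 75^13 mod 83 = 21.
h = q_inv·(m₁ − m₂) mod p = 1·(32 − 21) mod 41 = 11.
m = m₂ + h·q = 21 + 11·83 = 934.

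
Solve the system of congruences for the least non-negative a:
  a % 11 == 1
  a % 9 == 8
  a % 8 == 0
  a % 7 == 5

2168

The moduli are pairwise coprime; N = 11·9·8·7 = 5544.
N/11 = 504; 504 ≡ 9 (mod 11); 9·5 ≡ 1, so inverse 5.
N/9 = 616; 616 ≡ 4 (mod 9); 4·7 ≡ 1, so inverse 7.
N/8 = 693; 693 ≡ 5 (mod 8); 5·5 ≡ 1, so inverse 5.
N/7 = 792; 792 ≡ 1 (mod 7), inverse 1.
a ≡ 1·504·5 + 8·616·7 + 0·693·5 + 5·792·1 = 40976.
40976 mod 5544 = 2168.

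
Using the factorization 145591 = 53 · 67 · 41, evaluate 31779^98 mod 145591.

Mod 53: 31779 ≡ 32; by Fermat, exponent reduces to 98 mod 52 = 46; 32^46 ≡ 43 (mod 53).
Mod 67: 31779 ≡ 21; by Fermat, exponent reduces to 98 mod 66 = 32; 21^32 ≡ 16 (mod 67).
Mod 41: 31779 ≡ 4; by Fermat, exponent reduces to 98 mod 40 = 18; 4^18 ≡ 18 (mod 41).
Combine by CRT: x ≡ 43 (mod 53), x ≡ 16 (mod 67), x ≡ 18 (mod 41) ⇒ x ≡ 9530 (mod 145591).

9530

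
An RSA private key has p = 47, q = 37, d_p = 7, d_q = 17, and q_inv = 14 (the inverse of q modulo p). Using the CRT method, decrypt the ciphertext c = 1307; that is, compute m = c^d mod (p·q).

1255

m₁ = c^(d_p) mod p: c ≡ 38 (mod 47), and 38^7 mod 47 = 33.
m₂ = c^(d_q) mod q: c ≡ 12 (mod 37), and 12^17 mod 37 = 34.
h = q_inv·(m₁ − m₂) mod p = 14·(33 − 34) mod 47 = 33.
m = m₂ + h·q = 34 + 33·37 = 1255.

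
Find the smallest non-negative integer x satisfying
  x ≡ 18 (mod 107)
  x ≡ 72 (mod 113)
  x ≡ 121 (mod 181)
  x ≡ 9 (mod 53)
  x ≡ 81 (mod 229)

The moduli are pairwise coprime; N = 107·113·181·53·229 = 26561472527.
N/107 = 248238061; 248238061 ≡ 94 (mod 107); 94·74 ≡ 1, so inverse 74.
N/113 = 235057279; 235057279 ≡ 103 (mod 113); 103·79 ≡ 1, so inverse 79.
N/181 = 146748467; 146748467 ≡ 2 (mod 181); 2·91 ≡ 1, so inverse 91.
N/53 = 501159859; 501159859 ≡ 21 (mod 53); 21·48 ≡ 1, so inverse 48.
N/229 = 115988963; 115988963 ≡ 5 (mod 229); 5·46 ≡ 1, so inverse 46.
x ≡ 18·248238061·74 + 72·235057279·79 + 121·146748467·91 + 9·501159859·48 + 81·115988963·46 = 3932182205567.
3932182205567 mod 26561472527 = 1084271571.

1084271571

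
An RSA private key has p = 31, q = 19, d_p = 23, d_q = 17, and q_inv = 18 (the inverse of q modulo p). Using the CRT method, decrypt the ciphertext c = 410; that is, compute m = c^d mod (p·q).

444

m₁ = c^(d_p) mod p: c ≡ 7 (mod 31), and 7^23 mod 31 = 10.
m₂ = c^(d_q) mod q: c ≡ 11 (mod 19), and 11^17 mod 19 = 7.
h = q_inv·(m₁ − m₂) mod p = 18·(10 − 7) mod 31 = 23.
m = m₂ + h·q = 7 + 23·19 = 444.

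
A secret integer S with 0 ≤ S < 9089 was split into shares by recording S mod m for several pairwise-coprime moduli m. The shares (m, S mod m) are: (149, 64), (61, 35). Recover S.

Combine the congruences pairwise.
From S ≡ 64 (mod 149) write S = 64 + 149t. Substituting into S ≡ 35 (mod 61) gives 149t ≡ 32 (mod 61), and since 27⁻¹ ≡ 52 (mod 61), t ≡ 17. Hence S ≡ 64 + 149·17 = 2597 (mod 9089).

2597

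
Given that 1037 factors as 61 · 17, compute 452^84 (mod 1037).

Mod 61: 452 ≡ 25; by Fermat, exponent reduces to 84 mod 60 = 24; 25^24 ≡ 58 (mod 61).
Mod 17: 452 ≡ 10; by Fermat, exponent reduces to 84 mod 16 = 4; 10^4 ≡ 4 (mod 17).
Combine by CRT: x ≡ 58 (mod 61), x ≡ 4 (mod 17) ⇒ x ≡ 973 (mod 1037).

973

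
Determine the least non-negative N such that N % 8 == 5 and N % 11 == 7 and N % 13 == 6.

Combine the congruences pairwise.
From N ≡ 5 (mod 8) write N = 5 + 8t. Substituting into N ≡ 7 (mod 11) gives 8t ≡ 2 (mod 11), and since 8⁻¹ ≡ 7 (mod 11), t ≡ 3. Hence N ≡ 5 + 8·3 = 29 (mod 88).
From N ≡ 29 (mod 88) write N = 29 + 88t. Substituting into N ≡ 6 (mod 13) gives 88t ≡ 3 (mod 13), and since 10⁻¹ ≡ 4 (mod 13), t ≡ 12. Hence N ≡ 29 + 88·12 = 1085 (mod 1144).

1085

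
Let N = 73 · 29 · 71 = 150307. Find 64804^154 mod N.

Mod 73: 64804 ≡ 53; by Fermat, exponent reduces to 154 mod 72 = 10; 53^10 ≡ 54 (mod 73).
Mod 29: 64804 ≡ 18; by Fermat, exponent reduces to 154 mod 28 = 14; 18^14 ≡ 28 (mod 29).
Mod 71: 64804 ≡ 52; by Fermat, exponent reduces to 154 mod 70 = 14; 52^14 ≡ 54 (mod 71).
Combine by CRT: x ≡ 54 (mod 73), x ≡ 28 (mod 29), x ≡ 54 (mod 71) ⇒ x ≡ 129629 (mod 150307).

129629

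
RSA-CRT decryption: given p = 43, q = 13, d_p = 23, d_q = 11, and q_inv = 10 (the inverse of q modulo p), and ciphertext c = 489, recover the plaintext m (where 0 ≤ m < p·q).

m₁ = c^(d_p) mod p: c ≡ 16 (mod 43), and 16^23 mod 43 = 41.
m₂ = c^(d_q) mod q: c ≡ 8 (mod 13), and 8^11 mod 13 = 5.
h = q_inv·(m₁ − m₂) mod p = 10·(41 − 5) mod 43 = 16.
m = m₂ + h·q = 5 + 16·13 = 213.

213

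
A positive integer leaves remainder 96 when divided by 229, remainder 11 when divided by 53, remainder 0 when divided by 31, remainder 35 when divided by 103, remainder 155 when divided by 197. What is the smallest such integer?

1024021915

The moduli are pairwise coprime; N = 229·53·31·103·197 = 7634427877.
N/229 = 33338113; 33338113 ≡ 64 (mod 229); 64·68 ≡ 1, so inverse 68.
N/53 = 144045809; 144045809 ≡ 24 (mod 53); 24·42 ≡ 1, so inverse 42.
N/31 = 246271867; 246271867 ≡ 24 (mod 31); 24·22 ≡ 1, so inverse 22.
N/103 = 74120659; 74120659 ≡ 5 (mod 103); 5·62 ≡ 1, so inverse 62.
N/197 = 38753441; 38753441 ≡ 192 (mod 197); 192·118 ≡ 1, so inverse 118.
x ≡ 96·33338113·68 + 11·144045809·42 + 0·246271867·22 + 35·74120659·62 + 155·38753441·118 = 1153822631342.
1153822631342 mod 7634427877 = 1024021915.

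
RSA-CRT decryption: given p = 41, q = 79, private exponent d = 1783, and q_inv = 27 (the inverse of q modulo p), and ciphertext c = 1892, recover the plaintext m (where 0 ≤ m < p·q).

d_p = d mod (p−1) = 1783 mod 40 = 23; d_q = d mod (q−1) = 67.
m₁ = c^(d_p) mod p: c ≡ 6 (mod 41), and 6^23 mod 41 = 30.
m₂ = c^(d_q) mod q: c ≡ 75 (mod 79), and 75^67 mod 79 = 68.
h = q_inv·(m₁ − m₂) mod p = 27·(30 − 68) mod 41 = 40.
m = m₂ + h·q = 68 + 40·79 = 3228.

3228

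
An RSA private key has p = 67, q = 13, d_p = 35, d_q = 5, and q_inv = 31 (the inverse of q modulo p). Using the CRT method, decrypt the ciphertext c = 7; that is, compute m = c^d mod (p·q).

m₁ = c^(d_p) mod p: c ≡ 7 (mod 67), and 7^35 mod 67 = 18.
m₂ = c^(d_q) mod q: c ≡ 7 (mod 13), and 7^5 mod 13 = 11.
h = q_inv·(m₁ − m₂) mod p = 31·(18 − 11) mod 67 = 16.
m = m₂ + h·q = 11 + 16·13 = 219.

219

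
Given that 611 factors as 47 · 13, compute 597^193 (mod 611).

Mod 47: 597 ≡ 33; by Fermat, exponent reduces to 193 mod 46 = 9; 33^9 ≡ 43 (mod 47).
Mod 13: 597 ≡ 12; by Fermat, exponent reduces to 193 mod 12 = 1; 12^1 ≡ 12 (mod 13).
Combine by CRT: x ≡ 43 (mod 47), x ≡ 12 (mod 13) ⇒ x ≡ 90 (mod 611).

90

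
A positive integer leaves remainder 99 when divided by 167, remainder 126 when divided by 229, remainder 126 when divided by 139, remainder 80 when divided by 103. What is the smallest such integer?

276675178

The moduli are pairwise coprime; M = 167·229·139·103 = 547525031.
M/167 = 3278593; 3278593 ≡ 49 (mod 167); 49·75 ≡ 1, so inverse 75.
M/229 = 2390939; 2390939 ≡ 179 (mod 229); 179·87 ≡ 1, so inverse 87.
M/139 = 3939029; 3939029 ≡ 47 (mod 139); 47·71 ≡ 1, so inverse 71.
M/103 = 5315777; 5315777 ≡ 50 (mod 103); 50·68 ≡ 1, so inverse 68.
n ≡ 99·3278593·75 + 126·2390939·87 + 126·3939029·71 + 80·5315777·68 = 114709406657.
114709406657 mod 547525031 = 276675178.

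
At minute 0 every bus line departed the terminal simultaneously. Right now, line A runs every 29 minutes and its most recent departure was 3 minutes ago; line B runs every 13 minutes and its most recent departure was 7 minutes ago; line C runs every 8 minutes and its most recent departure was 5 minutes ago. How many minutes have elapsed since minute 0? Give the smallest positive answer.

293

From t ≡ 3 (mod 29) write t = 3 + 29s. Substituting into t ≡ 7 (mod 13) gives 29s ≡ 4 (mod 13), and since 3⁻¹ ≡ 9 (mod 13), s ≡ 10. Hence t ≡ 3 + 29·10 = 293 (mod 377).
From t ≡ 293 (mod 377) write t = 293 + 377s. Substituting into t ≡ 5 (mod 8) gives 377s ≡ 0 (mod 8), and since 1⁻¹ ≡ 1 (mod 8), s ≡ 0. Hence t ≡ 293 + 377·0 = 293 (mod 3016).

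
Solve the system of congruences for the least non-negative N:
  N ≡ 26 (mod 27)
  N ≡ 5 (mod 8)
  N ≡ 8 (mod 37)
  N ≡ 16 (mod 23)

From N ≡ 26 (mod 27) write N = 26 + 27t. Substituting into N ≡ 5 (mod 8) gives 27t ≡ 3 (mod 8), and since 3⁻¹ ≡ 3 (mod 8), t ≡ 1. Hence N ≡ 26 + 27·1 = 53 (mod 216).
From N ≡ 53 (mod 216) write N = 53 + 216t. Substituting into N ≡ 8 (mod 37) gives 216t ≡ 29 (mod 37), and since 31⁻¹ ≡ 6 (mod 37), t ≡ 26. Hence N ≡ 53 + 216·26 = 5669 (mod 7992).
From N ≡ 5669 (mod 7992) write N = 5669 + 7992t. Substituting into N ≡ 16 (mod 23) gives 7992t ≡ 5 (mod 23), and since 11⁻¹ ≡ 21 (mod 23), t ≡ 13. Hence N ≡ 5669 + 7992·13 = 109565 (mod 183816).

109565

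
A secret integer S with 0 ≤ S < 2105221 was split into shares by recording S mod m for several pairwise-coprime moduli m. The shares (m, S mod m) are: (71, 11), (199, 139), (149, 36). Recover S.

1243292

The moduli are pairwise coprime; N = 71·199·149 = 2105221.
N/71 = 29651; 29651 ≡ 44 (mod 71); 44·21 ≡ 1, so inverse 21.
N/199 = 10579; 10579 ≡ 32 (mod 199); 32·56 ≡ 1, so inverse 56.
N/149 = 14129; 14129 ≡ 123 (mod 149); 123·63 ≡ 1, so inverse 63.
S ≡ 11·29651·21 + 139·10579·56 + 36·14129·63 = 121240889.
121240889 mod 2105221 = 1243292.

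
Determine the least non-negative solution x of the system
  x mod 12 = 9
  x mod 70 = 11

Combine the congruences pairwise.
gcd(12, 70) = 2 and 2 | (11 − 9), so the pair is consistent; merging gives x ≡ 81 (mod 420), where 420 = lcm(12, 70).
The solution is unique modulo lcm(12, 70) = 420.

81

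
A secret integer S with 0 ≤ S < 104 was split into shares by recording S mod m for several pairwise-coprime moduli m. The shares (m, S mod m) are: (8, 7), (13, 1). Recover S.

79

Combine the congruences pairwise.
From S ≡ 7 (mod 8) write S = 7 + 8t. Substituting into S ≡ 1 (mod 13) gives 8t ≡ 7 (mod 13), and since 8⁻¹ ≡ 5 (mod 13), t ≡ 9. Hence S ≡ 7 + 8·9 = 79 (mod 104).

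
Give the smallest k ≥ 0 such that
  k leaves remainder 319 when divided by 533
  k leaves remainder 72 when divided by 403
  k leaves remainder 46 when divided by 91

63746

Combine the congruences pairwise.
gcd(533, 403) = 13 and 13 | (72 − 319), so the pair is consistent; merging gives k ≡ 14177 (mod 16523), where 16523 = lcm(533, 403).
gcd(16523, 91) = 13 and 13 | (46 − 14177), so the pair is consistent; merging gives k ≡ 63746 (mod 115661), where 115661 = lcm(16523, 91).
The solution is unique modulo lcm(533, 403, 91) = 115661.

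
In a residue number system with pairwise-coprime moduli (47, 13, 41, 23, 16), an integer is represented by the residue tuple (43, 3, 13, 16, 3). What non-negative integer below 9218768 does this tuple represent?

3030979

Combine the congruences pairwise.
From x ≡ 43 (mod 47) write x = 43 + 47t. Substituting into x ≡ 3 (mod 13) gives 47t ≡ 12 (mod 13), and since 8⁻¹ ≡ 5 (mod 13), t ≡ 8. Hence x ≡ 43 + 47·8 = 419 (mod 611).
From x ≡ 419 (mod 611) write x = 419 + 611t. Substituting into x ≡ 13 (mod 41) gives 611t ≡ 4 (mod 41), and since 37⁻¹ ≡ 10 (mod 41), t ≡ 40. Hence x ≡ 419 + 611·40 = 24859 (mod 25051).
From x ≡ 24859 (mod 25051) write x = 24859 + 25051t. Substituting into x ≡ 16 (mod 23) gives 25051t ≡ 20 (mod 23), and since 4⁻¹ ≡ 6 (mod 23), t ≡ 5. Hence x ≡ 24859 + 25051·5 = 150114 (mod 576173).
From x ≡ 150114 (mod 576173) write x = 150114 + 576173t. Substituting into x ≡ 3 (mod 16) gives 576173t ≡ 1 (mod 16), and since 13⁻¹ ≡ 5 (mod 16), t ≡ 5. Hence x ≡ 150114 + 576173·5 = 3030979 (mod 9218768).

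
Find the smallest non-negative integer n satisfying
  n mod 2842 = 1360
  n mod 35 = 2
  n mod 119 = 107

231562

gcd(2842, 35) = 7 and 7 | (2 − 1360), so the pair is consistent; merging gives n ≡ 4202 (mod 14210), where 14210 = lcm(2842, 35).
gcd(14210, 119) = 7 and 7 | (107 − 4202), so the pair is consistent; merging gives n ≡ 231562 (mod 241570), where 241570 = lcm(14210, 119).
The solution is unique modulo lcm(2842, 35, 119) = 241570.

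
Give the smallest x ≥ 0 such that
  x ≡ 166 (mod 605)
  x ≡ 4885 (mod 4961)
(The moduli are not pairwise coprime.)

gcd(605, 4961) = 121 and 121 | (4885 − 166), so the pair is consistent; merging gives x ≡ 9846 (mod 24805), where 24805 = lcm(605, 4961).
The solution is unique modulo lcm(605, 4961) = 24805.

9846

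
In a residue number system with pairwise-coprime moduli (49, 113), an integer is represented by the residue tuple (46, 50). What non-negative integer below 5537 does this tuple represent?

389

Combine the congruences pairwise.
From x ≡ 46 (mod 49) write x = 46 + 49t. Substituting into x ≡ 50 (mod 113) gives 49t ≡ 4 (mod 113), and since 49⁻¹ ≡ 30 (mod 113), t ≡ 7. Hence x ≡ 46 + 49·7 = 389 (mod 5537).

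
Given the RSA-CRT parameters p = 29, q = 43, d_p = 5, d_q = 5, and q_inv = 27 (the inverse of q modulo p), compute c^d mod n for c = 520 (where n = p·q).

m₁ = c^(d_p) mod p: c ≡ 27 (mod 29), and 27^5 mod 29 = 26.
m₂ = c^(d_q) mod q: c ≡ 4 (mod 43), and 4^5 mod 43 = 35.
h = q_inv·(m₁ − m₂) mod p = 27·(26 − 35) mod 29 = 18.
m = m₂ + h·q = 35 + 18·43 = 809.

809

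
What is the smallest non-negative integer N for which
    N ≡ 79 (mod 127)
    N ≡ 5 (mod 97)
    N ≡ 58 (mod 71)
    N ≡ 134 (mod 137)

The moduli are pairwise coprime; M = 127·97·71·137 = 119826913.
M/127 = 943519; 943519 ≡ 36 (mod 127); 36·60 ≡ 1, so inverse 60.
M/97 = 1235329; 1235329 ≡ 34 (mod 97); 34·20 ≡ 1, so inverse 20.
M/71 = 1687703; 1687703 ≡ 33 (mod 71); 33·28 ≡ 1, so inverse 28.
M/137 = 874649; 874649 ≡ 41 (mod 137); 41·127 ≡ 1, so inverse 127.
N ≡ 79·943519·60 + 5·1235329·20 + 58·1687703·28 + 134·874649·127 = 22221419314.
22221419314 mod 119826913 = 53440409.

53440409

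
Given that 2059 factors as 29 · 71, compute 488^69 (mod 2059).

1270

Mod 29: 488 ≡ 24; by Fermat, exponent reduces to 69 mod 28 = 13; 24^13 ≡ 23 (mod 29).
Mod 71: 488 ≡ 62; 62^69 ≡ 63 (mod 71).
Combine by CRT: x ≡ 23 (mod 29), x ≡ 63 (mod 71) ⇒ x ≡ 1270 (mod 2059).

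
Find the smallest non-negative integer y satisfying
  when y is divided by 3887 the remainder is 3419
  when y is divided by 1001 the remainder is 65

Combine the congruences pairwise.
gcd(3887, 1001) = 13 and 13 | (65 − 3419), so the pair is consistent; merging gives y ≡ 15080 (mod 299299), where 299299 = lcm(3887, 1001).
The solution is unique modulo lcm(3887, 1001) = 299299.

15080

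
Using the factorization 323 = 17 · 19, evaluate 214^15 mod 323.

Mod 17: 214 ≡ 10; 10^15 ≡ 12 (mod 17).
Mod 19: 214 ≡ 5; 5^15 ≡ 7 (mod 19).
Combine by CRT: x ≡ 12 (mod 17), x ≡ 7 (mod 19) ⇒ x ≡ 216 (mod 323).

216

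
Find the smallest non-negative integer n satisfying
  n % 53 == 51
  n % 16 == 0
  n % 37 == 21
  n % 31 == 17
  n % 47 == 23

19973472

From n ≡ 51 (mod 53) write n = 51 + 53t. Substituting into n ≡ 0 (mod 16) gives 53t ≡ 13 (mod 16), and since 5⁻¹ ≡ 13 (mod 16), t ≡ 9. Hence n ≡ 51 + 53·9 = 528 (mod 848).
From n ≡ 528 (mod 848) write n = 528 + 848t. Substituting into n ≡ 21 (mod 37) gives 848t ≡ 11 (mod 37), and since 34⁻¹ ≡ 12 (mod 37), t ≡ 21. Hence n ≡ 528 + 848·21 = 18336 (mod 31376).
From n ≡ 18336 (mod 31376) write n = 18336 + 31376t. Substituting into n ≡ 17 (mod 31) gives 31376t ≡ 2 (mod 31), and since 4⁻¹ ≡ 8 (mod 31), t ≡ 16. Hence n ≡ 18336 + 31376·16 = 520352 (mod 972656).
From n ≡ 520352 (mod 972656) write n = 520352 + 972656t. Substituting into n ≡ 23 (mod 47) gives 972656t ≡ 8 (mod 47), and since 38⁻¹ ≡ 26 (mod 47), t ≡ 20. Hence n ≡ 520352 + 972656·20 = 19973472 (mod 45714832).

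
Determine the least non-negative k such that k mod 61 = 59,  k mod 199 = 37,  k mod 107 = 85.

778724

The moduli are pairwise coprime; N = 61·199·107 = 1298873.
N/61 = 21293; 21293 ≡ 4 (mod 61); 4·46 ≡ 1, so inverse 46.
N/199 = 6527; 6527 ≡ 159 (mod 199); 159·194 ≡ 1, so inverse 194.
N/107 = 12139; 12139 ≡ 48 (mod 107); 48·29 ≡ 1, so inverse 29.
k ≡ 59·21293·46 + 37·6527·194 + 85·12139·29 = 134562643.
134562643 mod 1298873 = 778724.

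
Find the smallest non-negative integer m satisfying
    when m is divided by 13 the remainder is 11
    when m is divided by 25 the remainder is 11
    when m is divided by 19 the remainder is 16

3911

The moduli are pairwise coprime; N = 13·25·19 = 6175.
N/13 = 475; 475 ≡ 7 (mod 13); 7·2 ≡ 1, so inverse 2.
N/25 = 247; 247 ≡ 22 (mod 25); 22·8 ≡ 1, so inverse 8.
N/19 = 325; 325 ≡ 2 (mod 19); 2·10 ≡ 1, so inverse 10.
m ≡ 11·475·2 + 11·247·8 + 16·325·10 = 84186.
84186 mod 6175 = 3911.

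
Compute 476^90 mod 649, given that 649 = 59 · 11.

595

Mod 59: 476 ≡ 4; by Fermat, exponent reduces to 90 mod 58 = 32; 4^32 ≡ 5 (mod 59).
Mod 11: 476 ≡ 3; since 10 | 90, by Fermat 3^90 ≡ 1 (mod 11).
Combine by CRT: x ≡ 5 (mod 59), x ≡ 1 (mod 11) ⇒ x ≡ 595 (mod 649).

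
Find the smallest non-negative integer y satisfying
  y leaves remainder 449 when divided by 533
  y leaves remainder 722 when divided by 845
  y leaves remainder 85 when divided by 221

134232

gcd(533, 845) = 13 and 13 | (722 − 449), so the pair is consistent; merging gives y ≡ 30297 (mod 34645), where 34645 = lcm(533, 845).
gcd(34645, 221) = 13 and 13 | (85 − 30297), so the pair is consistent; merging gives y ≡ 134232 (mod 588965), where 588965 = lcm(34645, 221).
The solution is unique modulo lcm(533, 845, 221) = 588965.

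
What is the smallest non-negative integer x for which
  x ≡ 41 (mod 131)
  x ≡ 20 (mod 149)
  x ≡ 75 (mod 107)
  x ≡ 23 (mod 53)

The moduli are pairwise coprime; N = 131·149·107·53 = 110692249.
N/131 = 844979; 844979 ≡ 29 (mod 131); 29·122 ≡ 1, so inverse 122.
N/149 = 742901; 742901 ≡ 136 (mod 149); 136·126 ≡ 1, so inverse 126.
N/107 = 1034507; 1034507 ≡ 31 (mod 107); 31·38 ≡ 1, so inverse 38.
N/53 = 2088533; 2088533 ≡ 15 (mod 53); 15·46 ≡ 1, so inverse 46.
x ≡ 41·844979·122 + 20·742901·126 + 75·1034507·38 + 23·2088533·46 = 11256708342.
11256708342 mod 110692249 = 76791193.

76791193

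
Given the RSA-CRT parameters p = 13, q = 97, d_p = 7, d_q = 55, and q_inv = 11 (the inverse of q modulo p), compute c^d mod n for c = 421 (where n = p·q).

632

m₁ = c^(d_p) mod p: c ≡ 5 (mod 13), and 5^7 mod 13 = 8.
m₂ = c^(d_q) mod q: c ≡ 33 (mod 97), and 33^55 mod 97 = 50.
h = q_inv·(m₁ − m₂) mod p = 11·(8 − 50) mod 13 = 6.
m = m₂ + h·q = 50 + 6·97 = 632.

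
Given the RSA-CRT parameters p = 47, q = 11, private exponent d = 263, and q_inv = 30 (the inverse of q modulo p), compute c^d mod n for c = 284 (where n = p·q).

d_p = d mod (p−1) = 263 mod 46 = 33; d_q = d mod (q−1) = 3.
m₁ = c^(d_p) mod p: c ≡ 2 (mod 47), and 2^33 mod 47 = 37.
m₂ = c^(d_q) mod q: c ≡ 9 (mod 11), and 9^3 mod 11 = 3.
h = q_inv·(m₁ − m₂) mod p = 30·(37 − 3) mod 47 = 33.
m = m₂ + h·q = 3 + 33·11 = 366.

366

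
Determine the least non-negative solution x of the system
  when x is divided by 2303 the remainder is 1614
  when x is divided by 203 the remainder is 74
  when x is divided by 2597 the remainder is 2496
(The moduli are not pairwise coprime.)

gcd(2303, 203) = 7 and 7 | (74 − 1614), so the pair is consistent; merging gives x ≡ 17735 (mod 66787), where 66787 = lcm(2303, 203).
gcd(66787, 2597) = 49 and 49 | (2496 − 17735), so the pair is consistent; merging gives x ≡ 3290298 (mod 3539711), where 3539711 = lcm(66787, 2597).
The solution is unique modulo lcm(2303, 203, 2597) = 3539711.

3290298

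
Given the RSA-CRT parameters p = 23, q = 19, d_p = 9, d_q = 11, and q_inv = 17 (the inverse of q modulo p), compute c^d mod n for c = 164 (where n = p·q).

179

m₁ = c^(d_p) mod p: c ≡ 3 (mod 23), and 3^9 mod 23 = 18.
m₂ = c^(d_q) mod q: c ≡ 12 (mod 19), and 12^11 mod 19 = 8.
h = q_inv·(m₁ − m₂) mod p = 17·(18 − 8) mod 23 = 9.
m = m₂ + h·q = 8 + 9·19 = 179.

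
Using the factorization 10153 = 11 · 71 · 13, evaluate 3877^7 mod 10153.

Mod 11: 3877 ≡ 5; 5^7 ≡ 3 (mod 11).
Mod 71: 3877 ≡ 43; 43^7 ≡ 25 (mod 71).
Mod 13: 3877 ≡ 3; 3^7 ≡ 3 (mod 13).
Combine by CRT: x ≡ 3 (mod 11), x ≡ 25 (mod 71), x ≡ 3 (mod 13) ⇒ x ≡ 3149 (mod 10153).

3149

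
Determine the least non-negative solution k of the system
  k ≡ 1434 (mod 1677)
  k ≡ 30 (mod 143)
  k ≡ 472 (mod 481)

gcd(1677, 143) = 13 and 13 | (30 − 1434), so the pair is consistent; merging gives k ≡ 6465 (mod 18447), where 18447 = lcm(1677, 143).
gcd(18447, 481) = 13 and 13 | (472 − 6465), so the pair is consistent; merging gives k ≡ 559875 (mod 682539), where 682539 = lcm(18447, 481).
The solution is unique modulo lcm(1677, 143, 481) = 682539.

559875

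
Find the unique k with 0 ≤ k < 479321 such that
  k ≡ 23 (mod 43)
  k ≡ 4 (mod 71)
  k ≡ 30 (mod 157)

Combine the congruences pairwise.
From k ≡ 23 (mod 43) write k = 23 + 43t. Substituting into k ≡ 4 (mod 71) gives 43t ≡ 52 (mod 71), and since 43⁻¹ ≡ 38 (mod 71), t ≡ 59. Hence k ≡ 23 + 43·59 = 2560 (mod 3053).
From k ≡ 2560 (mod 3053) write k = 2560 + 3053t. Substituting into k ≡ 30 (mod 157) gives 3053t ≡ 139 (mod 157), and since 70⁻¹ ≡ 83 (mod 157), t ≡ 76. Hence k ≡ 2560 + 3053·76 = 234588 (mod 479321).

234588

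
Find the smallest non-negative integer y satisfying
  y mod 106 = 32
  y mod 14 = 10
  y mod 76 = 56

Combine the congruences pairwise.
gcd(106, 14) = 2 and 2 | (10 − 32), so the pair is consistent; merging gives y ≡ 668 (mod 742), where 742 = lcm(106, 14).
gcd(742, 76) = 2 and 2 | (56 − 668), so the pair is consistent; merging gives y ≡ 25896 (mod 28196), where 28196 = lcm(742, 76).
The solution is unique modulo lcm(106, 14, 76) = 28196.

25896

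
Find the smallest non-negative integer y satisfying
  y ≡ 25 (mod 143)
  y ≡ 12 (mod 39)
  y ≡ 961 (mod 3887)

Combine the congruences pairwise.
gcd(143, 39) = 13 and 13 | (12 − 25), so the pair is consistent; merging gives y ≡ 168 (mod 429), where 429 = lcm(143, 39).
gcd(429, 3887) = 13 and 13 | (961 − 168), so the pair is consistent; merging gives y ≡ 74814 (mod 128271), where 128271 = lcm(429, 3887).
The solution is unique modulo lcm(143, 39, 3887) = 128271.

74814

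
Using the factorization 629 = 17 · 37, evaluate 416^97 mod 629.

127

Mod 17: 416 ≡ 8; by Fermat, exponent reduces to 97 mod 16 = 1; 8^1 ≡ 8 (mod 17).
Mod 37: 416 ≡ 9; by Fermat, exponent reduces to 97 mod 36 = 25; 9^25 ≡ 16 (mod 37).
Combine by CRT: x ≡ 8 (mod 17), x ≡ 16 (mod 37) ⇒ x ≡ 127 (mod 629).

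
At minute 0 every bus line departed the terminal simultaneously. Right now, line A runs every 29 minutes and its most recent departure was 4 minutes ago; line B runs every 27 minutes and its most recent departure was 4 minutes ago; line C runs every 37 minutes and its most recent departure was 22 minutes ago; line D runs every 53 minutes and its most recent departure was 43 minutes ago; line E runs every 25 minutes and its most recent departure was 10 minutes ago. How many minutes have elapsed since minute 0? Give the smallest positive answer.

4116235

Combine the congruences pairwise.
From t ≡ 4 (mod 29) write t = 4 + 29s. Substituting into t ≡ 4 (mod 27) gives 29s ≡ 0 (mod 27), and since 2⁻¹ ≡ 14 (mod 27), s ≡ 0. Hence t ≡ 4 + 29·0 = 4 (mod 783).
From t ≡ 4 (mod 783) write t = 4 + 783s. Substituting into t ≡ 22 (mod 37) gives 783s ≡ 18 (mod 37), and since 6⁻¹ ≡ 31 (mod 37), s ≡ 3. Hence t ≡ 4 + 783·3 = 2353 (mod 28971).
From t ≡ 2353 (mod 28971) write t = 2353 + 28971s. Substituting into t ≡ 43 (mod 53) gives 28971s ≡ 22 (mod 53), and since 33⁻¹ ≡ 45 (mod 53), s ≡ 36. Hence t ≡ 2353 + 28971·36 = 1045309 (mod 1535463).
From t ≡ 1045309 (mod 1535463) write t = 1045309 + 1535463s. Substituting into t ≡ 10 (mod 25) gives 1535463s ≡ 1 (mod 25), and since 13⁻¹ ≡ 2 (mod 25), s ≡ 2. Hence t ≡ 1045309 + 1535463·2 = 4116235 (mod 38386575).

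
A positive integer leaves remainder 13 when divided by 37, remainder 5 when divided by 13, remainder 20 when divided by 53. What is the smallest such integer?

The moduli are pairwise coprime; N = 37·13·53 = 25493.
N/37 = 689; 689 ≡ 23 (mod 37); 23·29 ≡ 1, so inverse 29.
N/13 = 1961; 1961 ≡ 11 (mod 13); 11·6 ≡ 1, so inverse 6.
N/53 = 481; 481 ≡ 4 (mod 53); 4·40 ≡ 1, so inverse 40.
t ≡ 13·689·29 + 5·1961·6 + 20·481·40 = 703383.
703383 mod 25493 = 15072.

15072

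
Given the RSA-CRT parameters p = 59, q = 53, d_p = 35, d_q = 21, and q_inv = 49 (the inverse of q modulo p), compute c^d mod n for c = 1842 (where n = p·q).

335

m₁ = c^(d_p) mod p: c ≡ 13 (mod 59), and 13^35 mod 59 = 40.
m₂ = c^(d_q) mod q: c ≡ 40 (mod 53), and 40^21 mod 53 = 17.
h = q_inv·(m₁ − m₂) mod p = 49·(40 − 17) mod 59 = 6.
m = m₂ + h·q = 17 + 6·53 = 335.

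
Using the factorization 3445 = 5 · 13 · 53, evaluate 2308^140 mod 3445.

471

Mod 5: 2308 ≡ 3; since 4 | 140, by Fermat 3^140 ≡ 1 (mod 5).
Mod 13: 2308 ≡ 7; by Fermat, exponent reduces to 140 mod 12 = 8; 7^8 ≡ 3 (mod 13).
Mod 53: 2308 ≡ 29; by Fermat, exponent reduces to 140 mod 52 = 36; 29^36 ≡ 47 (mod 53).
Combine by CRT: x ≡ 1 (mod 5), x ≡ 3 (mod 13), x ≡ 47 (mod 53) ⇒ x ≡ 471 (mod 3445).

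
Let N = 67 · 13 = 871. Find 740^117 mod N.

311

Mod 67: 740 ≡ 3; by Fermat, exponent reduces to 117 mod 66 = 51; 3^51 ≡ 43 (mod 67).
Mod 13: 740 ≡ 12; by Fermat, exponent reduces to 117 mod 12 = 9; 12^9 ≡ 12 (mod 13).
Combine by CRT: x ≡ 43 (mod 67), x ≡ 12 (mod 13) ⇒ x ≡ 311 (mod 871).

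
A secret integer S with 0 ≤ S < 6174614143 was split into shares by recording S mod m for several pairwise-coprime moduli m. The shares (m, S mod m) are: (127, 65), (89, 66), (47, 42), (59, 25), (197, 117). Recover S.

The moduli are pairwise coprime; N = 127·89·47·59·197 = 6174614143.
N/127 = 48619009; 48619009 ≡ 107 (mod 127); 107·19 ≡ 1, so inverse 19.
N/89 = 69377687; 69377687 ≡ 51 (mod 89); 51·7 ≡ 1, so inverse 7.
N/47 = 131374769; 131374769 ≡ 40 (mod 47); 40·20 ≡ 1, so inverse 20.
N/59 = 104654477; 104654477 ≡ 41 (mod 59); 41·36 ≡ 1, so inverse 36.
N/197 = 31343219; 31343219 ≡ 125 (mod 197); 125·145 ≡ 1, so inverse 145.
S ≡ 65·48619009·19 + 66·69377687·7 + 42·131374769·20 + 25·104654477·36 + 117·31343219·145 = 828378513104.
828378513104 mod 6174614143 = 980217942.

980217942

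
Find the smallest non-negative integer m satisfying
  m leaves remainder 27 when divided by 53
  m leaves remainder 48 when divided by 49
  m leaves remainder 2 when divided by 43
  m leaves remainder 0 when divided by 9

From m ≡ 27 (mod 53) write m = 27 + 53t. Substituting into m ≡ 48 (mod 49) gives 53t ≡ 21 (mod 49), and since 4⁻¹ ≡ 37 (mod 49), t ≡ 42. Hence m ≡ 27 + 53·42 = 2253 (mod 2597).
From m ≡ 2253 (mod 2597) write m = 2253 + 2597t. Substituting into m ≡ 2 (mod 43) gives 2597t ≡ 28 (mod 43), and since 17⁻¹ ≡ 38 (mod 43), t ≡ 32. Hence m ≡ 2253 + 2597·32 = 85357 (mod 111671).
From m ≡ 85357 (mod 111671) write m = 85357 + 111671t. Substituting into m ≡ 0 (mod 9) gives 111671t ≡ 8 (mod 9), and since 8⁻¹ ≡ 8 (mod 9), t ≡ 1. Hence m ≡ 85357 + 111671·1 = 197028 (mod 1005039).

197028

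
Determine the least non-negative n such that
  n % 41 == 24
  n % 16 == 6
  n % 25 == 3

3878

From n ≡ 24 (mod 41) write n = 24 + 41t. Substituting into n ≡ 6 (mod 16) gives 41t ≡ 14 (mod 16), and since 9⁻¹ ≡ 9 (mod 16), t ≡ 14. Hence n ≡ 24 + 41·14 = 598 (mod 656).
From n ≡ 598 (mod 656) write n = 598 + 656t. Substituting into n ≡ 3 (mod 25) gives 656t ≡ 5 (mod 25), and since 6⁻¹ ≡ 21 (mod 25), t ≡ 5. Hence n ≡ 598 + 656·5 = 3878 (mod 16400).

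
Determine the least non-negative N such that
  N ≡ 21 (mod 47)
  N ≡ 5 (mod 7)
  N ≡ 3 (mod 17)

3029

The moduli are pairwise coprime; M = 47·7·17 = 5593.
M/47 = 119; 119 ≡ 25 (mod 47); 25·32 ≡ 1, so inverse 32.
M/7 = 799; 799 ≡ 1 (mod 7), inverse 1.
M/17 = 329; 329 ≡ 6 (mod 17); 6·3 ≡ 1, so inverse 3.
N ≡ 21·119·32 + 5·799·1 + 3·329·3 = 86924.
86924 mod 5593 = 3029.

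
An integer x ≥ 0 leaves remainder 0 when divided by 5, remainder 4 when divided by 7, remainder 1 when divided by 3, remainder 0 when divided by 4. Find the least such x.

340

From x ≡ 0 (mod 5) write x = 0 + 5t. Substituting into x ≡ 4 (mod 7) gives 5t ≡ 4 (mod 7), and since 5⁻¹ ≡ 3 (mod 7), t ≡ 5. Hence x ≡ 0 + 5·5 = 25 (mod 35).
From x ≡ 25 (mod 35) write x = 25 + 35t. Substituting into x ≡ 1 (mod 3) gives 35t ≡ 0 (mod 3), and since 2⁻¹ ≡ 2 (mod 3), t ≡ 0. Hence x ≡ 25 + 35·0 = 25 (mod 105).
From x ≡ 25 (mod 105) write x = 25 + 105t. Substituting into x ≡ 0 (mod 4) gives 105t ≡ 3 (mod 4), and since 1⁻¹ ≡ 1 (mod 4), t ≡ 3. Hence x ≡ 25 + 105·3 = 340 (mod 420).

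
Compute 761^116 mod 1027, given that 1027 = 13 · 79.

Mod 13: 761 ≡ 7; by Fermat, exponent reduces to 116 mod 12 = 8; 7^8 ≡ 3 (mod 13).
Mod 79: 761 ≡ 50; by Fermat, exponent reduces to 116 mod 78 = 38; 50^38 ≡ 49 (mod 79).
Combine by CRT: x ≡ 3 (mod 13), x ≡ 49 (mod 79) ⇒ x ≡ 523 (mod 1027).

523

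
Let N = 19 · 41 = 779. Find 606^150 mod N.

Mod 19: 606 ≡ 17; by Fermat, exponent reduces to 150 mod 18 = 6; 17^6 ≡ 7 (mod 19).
Mod 41: 606 ≡ 32; by Fermat, exponent reduces to 150 mod 40 = 30; 32^30 ≡ 40 (mod 41).
Combine by CRT: x ≡ 7 (mod 19), x ≡ 40 (mod 41) ⇒ x ≡ 368 (mod 779).

368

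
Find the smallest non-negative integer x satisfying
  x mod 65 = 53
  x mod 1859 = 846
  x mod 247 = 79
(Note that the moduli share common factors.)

99373

gcd(65, 1859) = 13 and 13 | (846 − 53), so the pair is consistent; merging gives x ≡ 6423 (mod 9295), where 9295 = lcm(65, 1859).
gcd(9295, 247) = 13 and 13 | (79 − 6423), so the pair is consistent; merging gives x ≡ 99373 (mod 176605), where 176605 = lcm(9295, 247).
The solution is unique modulo lcm(65, 1859, 247) = 176605.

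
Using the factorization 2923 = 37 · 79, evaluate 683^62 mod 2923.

Mod 37: 683 ≡ 17; by Fermat, exponent reduces to 62 mod 36 = 26; 17^26 ≡ 4 (mod 37).
Mod 79: 683 ≡ 51; 51^62 ≡ 26 (mod 79).
Combine by CRT: x ≡ 4 (mod 37), x ≡ 26 (mod 79) ⇒ x ≡ 263 (mod 2923).

263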